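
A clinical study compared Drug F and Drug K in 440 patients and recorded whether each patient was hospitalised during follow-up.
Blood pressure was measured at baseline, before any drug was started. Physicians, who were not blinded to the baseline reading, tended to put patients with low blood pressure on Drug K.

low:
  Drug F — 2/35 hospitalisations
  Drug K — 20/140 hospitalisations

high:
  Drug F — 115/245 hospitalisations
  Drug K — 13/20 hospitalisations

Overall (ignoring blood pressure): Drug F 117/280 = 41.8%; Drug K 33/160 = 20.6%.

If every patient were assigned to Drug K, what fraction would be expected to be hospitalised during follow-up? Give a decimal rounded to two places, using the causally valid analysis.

Here blood pressure is a common cause — it drives both which drug a case falls under and the outcome. The crude comparison mixes populations; the stratum-specific rates are the causally relevant ones.
Standardising Drug K to the population blood pressure mix: 0.398·20/140 + 0.602·13/20 = 0.448.

0.45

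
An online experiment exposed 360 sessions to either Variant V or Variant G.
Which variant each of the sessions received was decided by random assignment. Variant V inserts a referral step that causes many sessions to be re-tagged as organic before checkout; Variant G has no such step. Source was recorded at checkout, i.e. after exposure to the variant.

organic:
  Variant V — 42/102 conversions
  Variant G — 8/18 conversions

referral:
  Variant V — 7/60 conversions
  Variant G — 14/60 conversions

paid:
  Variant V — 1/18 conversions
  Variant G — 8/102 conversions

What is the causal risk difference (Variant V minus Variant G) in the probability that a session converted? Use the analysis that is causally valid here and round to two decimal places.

+0.11

Traffic source is downstream of the variant. One should not condition on a consequence of treatment, so the overall rates are the right comparison.
The causal difference is the pooled difference: 0.278 − 0.167 = +0.111.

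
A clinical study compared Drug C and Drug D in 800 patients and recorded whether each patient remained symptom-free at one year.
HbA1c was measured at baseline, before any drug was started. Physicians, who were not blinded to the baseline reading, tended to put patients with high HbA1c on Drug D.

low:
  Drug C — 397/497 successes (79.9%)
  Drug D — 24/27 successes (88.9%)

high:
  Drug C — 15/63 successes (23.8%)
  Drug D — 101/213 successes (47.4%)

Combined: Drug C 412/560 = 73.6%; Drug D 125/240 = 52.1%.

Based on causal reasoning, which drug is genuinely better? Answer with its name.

Since HbA1c is a pre-existing factor (not a product of the drug) and it affects the outcome on its own, it is a confounder. The stratified rates, not the pooled rate, identify the causal effect.
Within each level — low: 79.9% vs 88.9%; high: 23.8% vs 47.4% — Drug D is higher every time.

Drug D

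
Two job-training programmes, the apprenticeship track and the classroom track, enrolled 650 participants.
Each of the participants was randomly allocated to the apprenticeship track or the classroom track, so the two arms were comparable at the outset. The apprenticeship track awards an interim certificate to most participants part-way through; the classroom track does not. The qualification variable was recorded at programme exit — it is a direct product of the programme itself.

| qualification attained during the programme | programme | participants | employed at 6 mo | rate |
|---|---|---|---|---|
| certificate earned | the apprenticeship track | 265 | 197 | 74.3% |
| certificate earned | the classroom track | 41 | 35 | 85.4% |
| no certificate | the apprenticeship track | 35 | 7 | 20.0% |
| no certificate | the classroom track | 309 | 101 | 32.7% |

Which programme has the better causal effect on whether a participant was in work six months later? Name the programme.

the classroom track is higher inside every qualification attained during the programme stratum but the apprenticeship track is higher in aggregate. Whether to stratify depends on how qualification attained during the programme relates to the programme.
Stratifying would compare programmes among participants the programmes themselves sorted into qualification attained during the programme groups — a form of selection on an intermediate. The unconditioned pooled rates give the total causal effect.
Pooled: the apprenticeship track 68.0% vs the classroom track 38.9%; the apprenticeship track is higher overall.

the apprenticeship track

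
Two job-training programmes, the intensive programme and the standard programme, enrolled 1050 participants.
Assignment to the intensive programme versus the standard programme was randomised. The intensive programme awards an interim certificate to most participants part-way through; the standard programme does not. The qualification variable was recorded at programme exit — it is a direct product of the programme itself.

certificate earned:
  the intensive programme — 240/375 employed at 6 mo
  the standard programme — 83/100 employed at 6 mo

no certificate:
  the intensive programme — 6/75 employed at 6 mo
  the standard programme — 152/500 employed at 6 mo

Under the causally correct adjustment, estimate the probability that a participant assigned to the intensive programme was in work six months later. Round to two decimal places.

0.55

Within every qualification attained during the programme level the standard programme has the higher rate, yet pooled the intensive programme does — Simpson's reversal.
Qualification attained during the programme here is a post-treatment variable shaped by the programme; conditioning on it would introduce bias rather than remove it. The overall comparison is the causal one.
So P(outcome | do(the intensive programme)) is just the pooled rate for the intensive programme: 246/450 = 0.547.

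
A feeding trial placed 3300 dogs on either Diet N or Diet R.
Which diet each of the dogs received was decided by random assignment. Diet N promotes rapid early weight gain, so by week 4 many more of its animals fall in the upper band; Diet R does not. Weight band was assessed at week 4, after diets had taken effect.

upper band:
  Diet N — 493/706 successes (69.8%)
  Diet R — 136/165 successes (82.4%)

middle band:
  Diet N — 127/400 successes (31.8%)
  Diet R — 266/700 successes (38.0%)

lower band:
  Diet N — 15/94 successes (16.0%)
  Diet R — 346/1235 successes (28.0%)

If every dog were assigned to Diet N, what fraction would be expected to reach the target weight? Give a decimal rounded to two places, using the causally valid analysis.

Within every week-4 weight band level Diet R has the higher rate, yet pooled Diet N does — Simpson's reversal.
Week-4 weight band here is a post-treatment variable shaped by the diet; conditioning on it would introduce bias rather than remove it. The overall comparison is the causal one.
So P(outcome | do(Diet N)) is just the pooled rate for Diet N: 635/1200 = 0.529.

0.53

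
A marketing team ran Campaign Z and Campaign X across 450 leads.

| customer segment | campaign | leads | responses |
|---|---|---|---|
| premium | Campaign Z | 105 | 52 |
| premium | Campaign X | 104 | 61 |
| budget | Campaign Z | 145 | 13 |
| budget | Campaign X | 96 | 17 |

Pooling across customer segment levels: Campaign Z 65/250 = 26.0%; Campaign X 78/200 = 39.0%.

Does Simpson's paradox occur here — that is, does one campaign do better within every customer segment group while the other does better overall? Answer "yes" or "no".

Within each customer segment level (premium 49.5% vs 58.7%; budget 9.0% vs 17.7%), Campaign X has the higher rate every time. Pooled: 26.0% vs 39.0% — Campaign X has the higher rate overall. They agree.

no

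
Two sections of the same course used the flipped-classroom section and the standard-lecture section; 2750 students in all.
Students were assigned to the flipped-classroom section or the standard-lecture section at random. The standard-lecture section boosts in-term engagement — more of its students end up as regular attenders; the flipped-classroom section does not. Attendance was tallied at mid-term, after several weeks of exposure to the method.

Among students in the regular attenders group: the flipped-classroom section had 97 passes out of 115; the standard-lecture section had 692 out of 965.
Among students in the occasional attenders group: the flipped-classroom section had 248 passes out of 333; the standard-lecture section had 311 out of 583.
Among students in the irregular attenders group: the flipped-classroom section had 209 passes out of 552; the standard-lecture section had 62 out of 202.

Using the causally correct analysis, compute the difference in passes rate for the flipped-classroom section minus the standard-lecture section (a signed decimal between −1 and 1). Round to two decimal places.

Mid-term attendance here is a post-treatment variable shaped by the teaching method; conditioning on it would introduce bias rather than remove it. The overall comparison is the causal one.
The causal difference is the pooled difference: 0.554 − 0.609 = -0.055.

-0.05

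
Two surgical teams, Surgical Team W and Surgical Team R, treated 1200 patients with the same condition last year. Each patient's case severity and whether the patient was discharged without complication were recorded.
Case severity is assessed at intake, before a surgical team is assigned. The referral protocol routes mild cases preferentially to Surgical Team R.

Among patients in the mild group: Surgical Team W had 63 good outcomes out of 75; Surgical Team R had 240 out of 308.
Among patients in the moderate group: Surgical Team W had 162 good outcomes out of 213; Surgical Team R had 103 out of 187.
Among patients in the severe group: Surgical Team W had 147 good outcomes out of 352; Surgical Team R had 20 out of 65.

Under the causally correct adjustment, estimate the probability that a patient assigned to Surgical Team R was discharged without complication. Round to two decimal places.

Within every case severity level Surgical Team W has the higher rate, yet pooled Surgical Team R does — Simpson's reversal.
Here case severity is a common cause — it drives both which surgical team a case falls under and the outcome. The crude comparison mixes populations; the stratum-specific rates are the causally relevant ones.
Standardising Surgical Team R to the population case severity mix: 0.319·240/308 + 0.333·103/187 + 0.347·20/65 = 0.539.

0.54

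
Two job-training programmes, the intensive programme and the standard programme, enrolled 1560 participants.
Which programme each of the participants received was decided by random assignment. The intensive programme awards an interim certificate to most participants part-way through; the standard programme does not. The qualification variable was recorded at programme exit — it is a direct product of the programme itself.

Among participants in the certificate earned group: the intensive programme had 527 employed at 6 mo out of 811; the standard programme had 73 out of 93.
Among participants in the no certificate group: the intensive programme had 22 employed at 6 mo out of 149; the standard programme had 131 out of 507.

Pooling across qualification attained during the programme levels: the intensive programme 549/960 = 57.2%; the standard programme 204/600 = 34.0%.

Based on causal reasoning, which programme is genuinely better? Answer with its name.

Qualification attained during the programme lies on the pathway programme → qualification attained during the programme → outcome, so adjusting for it blocks the indirect effect. For the total causal effect of programme, use the unadjusted pooled rates.
Pooled: the intensive programme 57.2% vs the standard programme 34.0%; the intensive programme is higher overall.

the intensive programme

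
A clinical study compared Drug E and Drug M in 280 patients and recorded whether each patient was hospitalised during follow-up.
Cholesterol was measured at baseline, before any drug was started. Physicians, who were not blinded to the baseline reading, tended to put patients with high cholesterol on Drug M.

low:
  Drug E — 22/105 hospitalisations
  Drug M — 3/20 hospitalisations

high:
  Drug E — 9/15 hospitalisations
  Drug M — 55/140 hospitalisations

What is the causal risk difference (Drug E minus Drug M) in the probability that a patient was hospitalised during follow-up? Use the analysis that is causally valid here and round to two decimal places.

+0.14

Cholesterol satisfies the back-door criterion: it is not a descendant of the drug, and it blocks the spurious path from drug to outcome. Adjusting for it (i.e., using the within-cholesterol rates) gives the causal effect.
Adjusting over the population distribution of cholesterol: 0.446·(0.210−0.150) + 0.554·(0.600−0.393) = +0.141.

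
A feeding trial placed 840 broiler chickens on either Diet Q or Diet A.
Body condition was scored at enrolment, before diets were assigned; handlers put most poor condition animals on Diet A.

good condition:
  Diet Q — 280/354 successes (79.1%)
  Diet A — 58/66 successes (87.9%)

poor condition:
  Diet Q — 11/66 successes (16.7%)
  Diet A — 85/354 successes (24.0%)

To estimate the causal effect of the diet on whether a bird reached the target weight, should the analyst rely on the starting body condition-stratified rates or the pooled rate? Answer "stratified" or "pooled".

stratified

Starting body condition is set before the diet has any effect — it is not caused by the diet — and it independently drives the outcome. That makes it a confounder, so the causal comparison is within starting body condition levels.
Within each level — good condition: 79.1% vs 87.9%; poor condition: 16.7% vs 24.0% — Diet A is higher every time.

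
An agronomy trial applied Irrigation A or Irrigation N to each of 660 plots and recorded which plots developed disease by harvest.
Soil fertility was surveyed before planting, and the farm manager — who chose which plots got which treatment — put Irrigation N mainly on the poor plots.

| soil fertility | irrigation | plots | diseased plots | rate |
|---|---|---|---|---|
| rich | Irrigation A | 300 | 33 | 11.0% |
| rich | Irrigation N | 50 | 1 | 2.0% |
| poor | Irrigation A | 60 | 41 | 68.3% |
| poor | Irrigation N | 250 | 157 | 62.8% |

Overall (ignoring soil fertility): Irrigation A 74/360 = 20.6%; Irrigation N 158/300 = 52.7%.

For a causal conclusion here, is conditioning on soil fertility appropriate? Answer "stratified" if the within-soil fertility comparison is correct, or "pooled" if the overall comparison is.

stratified

Soil fertility satisfies the back-door criterion: it is not a descendant of the irrigation, and it blocks the spurious path from irrigation to outcome. Adjusting for it (i.e., using the within-soil fertility rates) gives the causal effect.
Within each level — rich: 11.0% vs 2.0%; poor: 68.3% vs 62.8% — Irrigation N is lower every time.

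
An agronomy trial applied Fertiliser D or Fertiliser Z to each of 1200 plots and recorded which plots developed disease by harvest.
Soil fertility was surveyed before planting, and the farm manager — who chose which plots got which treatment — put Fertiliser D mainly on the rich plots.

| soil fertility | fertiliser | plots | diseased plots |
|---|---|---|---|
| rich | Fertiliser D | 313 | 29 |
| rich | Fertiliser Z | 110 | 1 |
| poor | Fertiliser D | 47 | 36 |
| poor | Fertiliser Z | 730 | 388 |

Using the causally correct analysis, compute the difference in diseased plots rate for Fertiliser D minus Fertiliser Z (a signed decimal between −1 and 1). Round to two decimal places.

Within every soil fertility level Fertiliser Z has the lower rate, yet pooled Fertiliser D does — Simpson's reversal.
Since soil fertility is a pre-existing factor (not a product of the fertiliser) and it affects the outcome on its own, it is a confounder. The stratified rates, not the pooled rate, identify the causal effect.
Adjusting over the population distribution of soil fertility: 0.352·(0.093−0.009) + 0.647·(0.766−0.532) = +0.181.

+0.18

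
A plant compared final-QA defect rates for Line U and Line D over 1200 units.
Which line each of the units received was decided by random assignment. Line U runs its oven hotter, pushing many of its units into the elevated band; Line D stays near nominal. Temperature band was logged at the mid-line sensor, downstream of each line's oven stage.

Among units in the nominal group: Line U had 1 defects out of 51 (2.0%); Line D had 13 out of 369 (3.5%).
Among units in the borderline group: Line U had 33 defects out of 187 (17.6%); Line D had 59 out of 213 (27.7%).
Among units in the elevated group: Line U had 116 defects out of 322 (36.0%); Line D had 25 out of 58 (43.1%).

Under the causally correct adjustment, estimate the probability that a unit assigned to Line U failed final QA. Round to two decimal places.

The stratified and pooled comparisons disagree (Line U wins within each in-process temperature band; Line D wins overall), so the answer turns on the causal role of in-process temperature band.
In-process temperature band is downstream of the line. One should not condition on a consequence of treatment, so the overall rates are the right comparison.
So P(outcome | do(Line U)) is just the pooled rate for Line U: 150/560 = 0.268.

0.27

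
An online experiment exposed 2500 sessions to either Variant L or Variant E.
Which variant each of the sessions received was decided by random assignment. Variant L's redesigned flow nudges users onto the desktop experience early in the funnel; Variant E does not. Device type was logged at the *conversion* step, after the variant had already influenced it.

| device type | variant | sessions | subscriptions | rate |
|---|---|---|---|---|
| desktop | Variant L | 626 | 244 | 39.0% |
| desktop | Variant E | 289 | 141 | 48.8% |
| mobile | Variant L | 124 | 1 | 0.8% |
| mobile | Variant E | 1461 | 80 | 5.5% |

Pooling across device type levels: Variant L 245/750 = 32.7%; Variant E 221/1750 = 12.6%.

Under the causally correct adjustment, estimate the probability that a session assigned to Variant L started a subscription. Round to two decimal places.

0.33

Device type here is a post-treatment variable shaped by the variant; conditioning on it would introduce bias rather than remove it. The overall comparison is the causal one.
So P(outcome | do(Variant L)) is just the pooled rate for Variant L: 245/750 = 0.327.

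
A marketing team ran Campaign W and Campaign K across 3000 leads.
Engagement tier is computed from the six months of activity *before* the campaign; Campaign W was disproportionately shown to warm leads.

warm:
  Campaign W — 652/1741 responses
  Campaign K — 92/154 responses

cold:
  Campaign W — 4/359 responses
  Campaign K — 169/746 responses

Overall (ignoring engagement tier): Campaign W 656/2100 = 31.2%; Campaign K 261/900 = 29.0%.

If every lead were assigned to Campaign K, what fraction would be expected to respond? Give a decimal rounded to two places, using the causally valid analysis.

Engagement tier is set before the campaign has any effect — it is not caused by the campaign — and it independently drives the outcome. That makes it a confounder, so the causal comparison is within engagement tier levels.
Standardising Campaign K to the population engagement tier mix: 0.632·92/154 + 0.368·169/746 = 0.461.

0.46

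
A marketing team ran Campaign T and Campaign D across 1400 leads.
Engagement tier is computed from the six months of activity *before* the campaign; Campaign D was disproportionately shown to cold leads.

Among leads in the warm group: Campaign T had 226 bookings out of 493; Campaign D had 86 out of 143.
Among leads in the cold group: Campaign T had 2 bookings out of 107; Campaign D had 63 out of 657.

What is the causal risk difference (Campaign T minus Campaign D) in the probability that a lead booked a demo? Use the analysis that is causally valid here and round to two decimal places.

-0.11

The imbalance in engagement tier arose from how leads were allocated, not from anything the campaign did; and engagement tier independently affects the outcome. The pooled gap is confounded — condition on engagement tier.
Adjusting over the population distribution of engagement tier: 0.454·(0.458−0.601) + 0.546·(0.019−0.096) = -0.107.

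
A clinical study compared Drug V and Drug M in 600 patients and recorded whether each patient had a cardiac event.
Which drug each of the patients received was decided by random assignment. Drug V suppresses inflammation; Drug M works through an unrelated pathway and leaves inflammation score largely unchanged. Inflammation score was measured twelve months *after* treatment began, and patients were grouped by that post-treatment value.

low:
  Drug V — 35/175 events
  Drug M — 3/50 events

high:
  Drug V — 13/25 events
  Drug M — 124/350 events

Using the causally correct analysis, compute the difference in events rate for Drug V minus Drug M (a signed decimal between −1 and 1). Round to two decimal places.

Stratifying would compare drugs among patients the drugs themselves sorted into inflammation score groups — a form of selection on an intermediate. The unconditioned pooled rates give the total causal effect.
The causal difference is the pooled difference: 0.240 − 0.318 = -0.077.

-0.08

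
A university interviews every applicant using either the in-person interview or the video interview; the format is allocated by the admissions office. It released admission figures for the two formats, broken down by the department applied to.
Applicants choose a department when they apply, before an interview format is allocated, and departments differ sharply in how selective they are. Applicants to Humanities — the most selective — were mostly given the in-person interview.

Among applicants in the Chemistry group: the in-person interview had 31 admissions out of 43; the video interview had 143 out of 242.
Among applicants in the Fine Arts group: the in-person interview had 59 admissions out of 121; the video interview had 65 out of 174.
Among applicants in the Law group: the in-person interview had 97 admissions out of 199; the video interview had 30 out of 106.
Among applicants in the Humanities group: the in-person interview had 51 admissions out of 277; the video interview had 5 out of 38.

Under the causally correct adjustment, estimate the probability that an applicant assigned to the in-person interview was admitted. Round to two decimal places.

0.46

the in-person interview is higher inside every department stratum but the video interview is higher in aggregate. Whether to stratify depends on how department relates to the interview format.
Since department is a pre-existing factor (not a product of the interview format) and it affects the outcome on its own, it is a confounder. The stratified rates, not the pooled rate, identify the causal effect.
Standardising the in-person interview to the population department mix: 0.237·31/43 + 0.246·59/121 + 0.254·97/199 + 0.263·51/277 = 0.463.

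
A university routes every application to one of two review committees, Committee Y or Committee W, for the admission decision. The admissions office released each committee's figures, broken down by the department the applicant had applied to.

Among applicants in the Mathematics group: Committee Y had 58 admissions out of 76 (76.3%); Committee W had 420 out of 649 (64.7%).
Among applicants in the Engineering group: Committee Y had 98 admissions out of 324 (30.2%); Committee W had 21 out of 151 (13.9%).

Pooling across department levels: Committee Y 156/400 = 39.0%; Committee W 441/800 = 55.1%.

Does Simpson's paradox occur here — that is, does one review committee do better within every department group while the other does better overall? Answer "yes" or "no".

yes

Within each department level (Mathematics 76.3% vs 64.7%; Engineering 30.2% vs 13.9%), Committee Y has the higher rate every time. Pooled: 39.0% vs 55.1% — Committee W has the higher rate overall. The two comparisons disagree.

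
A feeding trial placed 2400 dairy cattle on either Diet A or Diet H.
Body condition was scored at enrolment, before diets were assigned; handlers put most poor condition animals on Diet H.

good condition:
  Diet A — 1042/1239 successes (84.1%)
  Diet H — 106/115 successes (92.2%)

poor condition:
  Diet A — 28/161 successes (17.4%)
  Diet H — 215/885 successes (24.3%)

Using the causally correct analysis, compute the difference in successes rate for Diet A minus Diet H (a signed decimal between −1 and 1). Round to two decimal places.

Nothing the diet does changes starting body condition; the imbalance is an allocation artefact. With starting body condition also predicting the outcome, the pooled figure is confounded, and the within-stratum comparison is the causal one.
Adjusting over the population distribution of starting body condition: 0.564·(0.841−0.922) + 0.436·(0.174−0.243) = -0.076.

-0.08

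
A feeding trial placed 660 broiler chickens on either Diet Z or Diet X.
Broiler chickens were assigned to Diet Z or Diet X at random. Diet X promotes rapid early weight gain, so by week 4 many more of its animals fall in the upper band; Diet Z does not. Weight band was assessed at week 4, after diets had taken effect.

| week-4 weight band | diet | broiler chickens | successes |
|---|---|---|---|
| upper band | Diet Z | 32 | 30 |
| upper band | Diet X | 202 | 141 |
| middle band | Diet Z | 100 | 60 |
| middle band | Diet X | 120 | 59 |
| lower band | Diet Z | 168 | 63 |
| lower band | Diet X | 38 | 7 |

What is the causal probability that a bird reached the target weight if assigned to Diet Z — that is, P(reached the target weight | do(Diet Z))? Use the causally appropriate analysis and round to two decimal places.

0.51

The stratified and pooled comparisons disagree (Diet Z wins within each week-4 weight band; Diet X wins overall), so the answer turns on the causal role of week-4 weight band.
Week-4 weight band is downstream of the diet. One should not condition on a consequence of treatment, so the overall rates are the right comparison.
So P(outcome | do(Diet Z)) is just the pooled rate for Diet Z: 153/300 = 0.510.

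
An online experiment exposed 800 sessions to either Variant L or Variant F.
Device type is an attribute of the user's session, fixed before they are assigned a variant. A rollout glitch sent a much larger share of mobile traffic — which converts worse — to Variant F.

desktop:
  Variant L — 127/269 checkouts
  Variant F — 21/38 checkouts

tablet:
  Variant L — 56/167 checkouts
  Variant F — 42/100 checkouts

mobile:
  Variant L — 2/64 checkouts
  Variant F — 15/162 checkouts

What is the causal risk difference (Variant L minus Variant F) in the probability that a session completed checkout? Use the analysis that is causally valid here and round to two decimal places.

-0.08

The imbalance in device type arose from how sessions were allocated, not from anything the variant did; and device type independently affects the outcome. The pooled gap is confounded — condition on device type.
Adjusting over the population distribution of device type: 0.384·(0.472−0.553) + 0.334·(0.335−0.420) + 0.282·(0.031−0.093) = -0.076.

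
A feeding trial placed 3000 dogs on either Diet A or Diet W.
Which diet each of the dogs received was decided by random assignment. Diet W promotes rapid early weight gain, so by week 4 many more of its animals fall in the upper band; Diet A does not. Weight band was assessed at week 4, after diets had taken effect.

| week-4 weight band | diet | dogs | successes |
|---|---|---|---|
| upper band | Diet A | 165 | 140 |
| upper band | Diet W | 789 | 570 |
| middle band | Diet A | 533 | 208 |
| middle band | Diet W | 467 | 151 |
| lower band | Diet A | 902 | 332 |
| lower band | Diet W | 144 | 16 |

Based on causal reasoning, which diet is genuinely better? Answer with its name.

Diet W

The stratified and pooled comparisons disagree (Diet A wins within each week-4 weight band; Diet W wins overall), so the answer turns on the causal role of week-4 weight band.
Week-4 weight band lies on the pathway diet → week-4 weight band → outcome, so adjusting for it blocks the indirect effect. For the total causal effect of diet, use the unadjusted pooled rates.
Pooled: Diet A 42.5% vs Diet W 52.6%; Diet W is higher overall.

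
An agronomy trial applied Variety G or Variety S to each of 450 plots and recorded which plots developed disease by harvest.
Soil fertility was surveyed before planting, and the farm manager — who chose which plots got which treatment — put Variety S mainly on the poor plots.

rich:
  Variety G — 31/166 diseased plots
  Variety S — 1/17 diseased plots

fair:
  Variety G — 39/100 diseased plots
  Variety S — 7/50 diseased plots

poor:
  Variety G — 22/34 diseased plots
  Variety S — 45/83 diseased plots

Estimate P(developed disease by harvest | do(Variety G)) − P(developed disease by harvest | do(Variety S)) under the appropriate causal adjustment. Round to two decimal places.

The soil fertility-specific comparison favours Variety S throughout, but the pooled figures favour Variety G. The question is whether to condition on soil fertility.
The imbalance in soil fertility arose from how plots were allocated, not from anything the variety did; and soil fertility independently affects the outcome. The pooled gap is confounded — condition on soil fertility.
Adjusting over the population distribution of soil fertility: 0.407·(0.187−0.059) + 0.333·(0.390−0.140) + 0.260·(0.647−0.542) = +0.163.

+0.16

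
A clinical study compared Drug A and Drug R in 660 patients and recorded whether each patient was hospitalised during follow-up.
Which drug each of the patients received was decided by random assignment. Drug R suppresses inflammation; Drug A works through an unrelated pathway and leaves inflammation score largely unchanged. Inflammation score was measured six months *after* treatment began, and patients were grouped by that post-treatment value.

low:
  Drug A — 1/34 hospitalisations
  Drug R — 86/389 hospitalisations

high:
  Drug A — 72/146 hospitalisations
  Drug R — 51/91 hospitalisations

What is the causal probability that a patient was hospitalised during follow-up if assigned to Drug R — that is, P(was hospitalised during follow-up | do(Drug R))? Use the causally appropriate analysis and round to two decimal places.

The distribution of inflammation score is itself part of what the drug does — it is an intermediate outcome. Holding it fixed would remove that part of the effect; the total effect is the pooled difference.
So P(outcome | do(Drug R)) is just the pooled rate for Drug R: 137/480 = 0.285.

0.29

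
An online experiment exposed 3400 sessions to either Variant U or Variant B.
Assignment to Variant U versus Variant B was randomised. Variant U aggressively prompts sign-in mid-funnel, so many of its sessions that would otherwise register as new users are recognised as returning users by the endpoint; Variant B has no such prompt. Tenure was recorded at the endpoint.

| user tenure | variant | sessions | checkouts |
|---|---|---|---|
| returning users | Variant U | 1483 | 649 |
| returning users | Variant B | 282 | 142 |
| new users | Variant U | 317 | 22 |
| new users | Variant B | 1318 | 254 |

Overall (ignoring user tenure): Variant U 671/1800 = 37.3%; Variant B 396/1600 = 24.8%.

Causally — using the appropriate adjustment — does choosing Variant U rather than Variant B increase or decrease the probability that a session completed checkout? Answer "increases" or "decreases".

increases

Within every user tenure level Variant B has the higher rate, yet pooled Variant U does — Simpson's reversal.
The distribution of user tenure is itself part of what the variant does — it is an intermediate outcome. Holding it fixed would remove that part of the effect; the total effect is the pooled difference.
Pooled: Variant U 37.3% vs Variant B 24.8%; Variant U is higher overall.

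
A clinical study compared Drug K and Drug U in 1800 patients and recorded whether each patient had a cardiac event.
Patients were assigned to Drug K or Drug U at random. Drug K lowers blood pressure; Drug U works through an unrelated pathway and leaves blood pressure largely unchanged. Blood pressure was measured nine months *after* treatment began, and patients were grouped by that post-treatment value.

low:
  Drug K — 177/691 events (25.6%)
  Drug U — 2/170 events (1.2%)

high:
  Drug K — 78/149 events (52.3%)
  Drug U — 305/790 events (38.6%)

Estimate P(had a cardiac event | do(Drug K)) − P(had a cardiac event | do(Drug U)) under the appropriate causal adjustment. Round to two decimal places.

-0.02

Drug U is lower inside every blood pressure stratum but Drug K is lower in aggregate. Whether to stratify depends on how blood pressure relates to the drug.
Stratifying would compare drugs among patients the drugs themselves sorted into blood pressure groups — a form of selection on an intermediate. The unconditioned pooled rates give the total causal effect.
The causal difference is the pooled difference: 0.304 − 0.320 = -0.016.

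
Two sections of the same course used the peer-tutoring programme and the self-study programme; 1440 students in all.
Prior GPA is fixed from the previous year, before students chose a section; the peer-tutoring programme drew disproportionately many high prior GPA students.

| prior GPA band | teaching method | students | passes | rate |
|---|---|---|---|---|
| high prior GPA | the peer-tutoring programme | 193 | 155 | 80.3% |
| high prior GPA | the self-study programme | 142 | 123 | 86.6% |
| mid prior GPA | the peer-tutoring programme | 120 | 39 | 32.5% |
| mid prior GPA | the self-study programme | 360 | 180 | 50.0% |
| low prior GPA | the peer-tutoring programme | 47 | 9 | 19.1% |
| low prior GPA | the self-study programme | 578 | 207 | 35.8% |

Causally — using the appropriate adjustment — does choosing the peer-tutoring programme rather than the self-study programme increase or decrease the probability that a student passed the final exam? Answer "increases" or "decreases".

decreases

The prior GPA band-specific comparison favours the self-study programme throughout, but the pooled figures favour the peer-tutoring programme. The question is whether to condition on prior GPA band.
The imbalance in prior GPA band arose from how students were allocated, not from anything the teaching method did; and prior GPA band independently affects the outcome. The pooled gap is confounded — condition on prior GPA band.
Within each level — high prior GPA: 80.3% vs 86.6%; mid prior GPA: 32.5% vs 50.0%; low prior GPA: 19.1% vs 35.8% — the self-study programme is higher every time.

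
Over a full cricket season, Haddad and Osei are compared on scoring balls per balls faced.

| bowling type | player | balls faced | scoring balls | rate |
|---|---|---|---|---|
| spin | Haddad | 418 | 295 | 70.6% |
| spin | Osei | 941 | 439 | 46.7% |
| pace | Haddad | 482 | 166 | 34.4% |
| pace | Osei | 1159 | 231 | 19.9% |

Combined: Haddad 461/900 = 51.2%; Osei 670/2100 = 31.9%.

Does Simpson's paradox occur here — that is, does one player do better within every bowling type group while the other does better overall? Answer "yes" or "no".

no

Within each bowling type level (spin 70.6% vs 46.7%; pace 34.4% vs 19.9%), Haddad has the higher rate every time. Pooled: 51.2% vs 31.9% — Haddad has the higher rate overall. They agree.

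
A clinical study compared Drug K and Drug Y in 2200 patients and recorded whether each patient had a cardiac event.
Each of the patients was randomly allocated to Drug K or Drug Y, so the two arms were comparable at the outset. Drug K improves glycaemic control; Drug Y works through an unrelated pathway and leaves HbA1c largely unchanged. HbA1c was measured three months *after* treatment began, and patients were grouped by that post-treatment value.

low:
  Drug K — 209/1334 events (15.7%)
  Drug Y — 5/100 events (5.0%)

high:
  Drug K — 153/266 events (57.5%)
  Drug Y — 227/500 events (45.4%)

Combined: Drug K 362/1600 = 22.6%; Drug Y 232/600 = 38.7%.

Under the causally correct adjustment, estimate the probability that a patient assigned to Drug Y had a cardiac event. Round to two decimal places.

0.39

The HbA1c-specific comparison favours Drug Y throughout, but the pooled figures favour Drug K. The question is whether to condition on HbA1c.
HbA1c lies on the pathway drug → HbA1c → outcome, so adjusting for it blocks the indirect effect. For the total causal effect of drug, use the unadjusted pooled rates.
So P(outcome | do(Drug Y)) is just the pooled rate for Drug Y: 232/600 = 0.387.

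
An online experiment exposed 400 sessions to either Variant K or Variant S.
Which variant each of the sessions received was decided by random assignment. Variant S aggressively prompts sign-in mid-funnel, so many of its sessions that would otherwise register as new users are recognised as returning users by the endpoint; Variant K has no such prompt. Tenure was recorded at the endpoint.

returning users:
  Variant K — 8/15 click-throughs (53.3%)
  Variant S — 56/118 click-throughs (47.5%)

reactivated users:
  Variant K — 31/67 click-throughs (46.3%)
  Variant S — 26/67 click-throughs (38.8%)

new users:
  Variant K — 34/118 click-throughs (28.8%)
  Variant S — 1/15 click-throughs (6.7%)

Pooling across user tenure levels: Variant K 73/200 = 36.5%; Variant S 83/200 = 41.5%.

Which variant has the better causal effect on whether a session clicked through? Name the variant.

The user tenure-specific comparison favours Variant K throughout, but the pooled figures favour Variant S. The question is whether to condition on user tenure.
User tenure is downstream of the variant. One should not condition on a consequence of treatment, so the overall rates are the right comparison.
Pooled: Variant K 36.5% vs Variant S 41.5%; Variant S is higher overall.

Variant S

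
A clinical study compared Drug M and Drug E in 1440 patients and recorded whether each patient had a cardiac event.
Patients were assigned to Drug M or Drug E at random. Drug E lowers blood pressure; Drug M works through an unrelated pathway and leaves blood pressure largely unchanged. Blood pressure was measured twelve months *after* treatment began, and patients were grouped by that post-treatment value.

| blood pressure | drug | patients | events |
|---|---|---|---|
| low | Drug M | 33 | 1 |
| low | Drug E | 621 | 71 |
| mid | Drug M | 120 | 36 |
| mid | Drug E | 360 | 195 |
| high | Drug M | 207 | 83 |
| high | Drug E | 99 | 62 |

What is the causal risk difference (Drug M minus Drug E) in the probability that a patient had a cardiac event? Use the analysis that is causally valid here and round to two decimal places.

The stratified and pooled comparisons disagree (Drug M wins within each blood pressure; Drug E wins overall), so the answer turns on the causal role of blood pressure.
Because the drug influences blood pressure, blood pressure is a post-treatment mediator, not a confounder. Stratifying on it would bias the estimate; the causal effect is the crude pooled difference.
The causal difference is the pooled difference: 0.333 − 0.304 = +0.030.

+0.03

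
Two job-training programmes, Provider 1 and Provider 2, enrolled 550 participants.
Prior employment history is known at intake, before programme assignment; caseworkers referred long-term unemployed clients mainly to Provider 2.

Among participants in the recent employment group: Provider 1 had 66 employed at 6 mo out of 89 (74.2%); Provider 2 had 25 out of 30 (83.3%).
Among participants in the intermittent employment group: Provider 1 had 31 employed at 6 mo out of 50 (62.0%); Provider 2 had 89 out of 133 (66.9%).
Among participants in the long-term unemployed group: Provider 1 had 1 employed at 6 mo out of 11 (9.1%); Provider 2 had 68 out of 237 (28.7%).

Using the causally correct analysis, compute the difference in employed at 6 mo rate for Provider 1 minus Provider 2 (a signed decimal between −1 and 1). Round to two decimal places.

-0.12

The stratified and pooled comparisons disagree (Provider 2 wins within each prior employment history; Provider 1 wins overall), so the answer turns on the causal role of prior employment history.
The imbalance in prior employment history arose from how participants were allocated, not from anything the programme did; and prior employment history independently affects the outcome. The pooled gap is confounded — condition on prior employment history.
Adjusting over the population distribution of prior employment history: 0.216·(0.742−0.833) + 0.333·(0.620−0.669) + 0.451·(0.091−0.287) = -0.125.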